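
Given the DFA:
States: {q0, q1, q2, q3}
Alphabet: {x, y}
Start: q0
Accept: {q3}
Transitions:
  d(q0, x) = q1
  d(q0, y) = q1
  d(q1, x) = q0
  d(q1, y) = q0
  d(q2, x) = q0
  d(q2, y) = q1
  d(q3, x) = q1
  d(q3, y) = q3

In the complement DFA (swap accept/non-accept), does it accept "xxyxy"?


Trace: q0 -> q1 -> q0 -> q1 -> q0 -> q1
Final: q1
Original accept: {q3}
Complement: q1 is not in original accept

Yes, complement accepts (original rejects)


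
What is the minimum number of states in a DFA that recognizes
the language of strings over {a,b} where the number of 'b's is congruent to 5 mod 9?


States track (count of 'b') mod 9.
Need 9 states: one per remainder 0..8; accept = remainder 5.

9


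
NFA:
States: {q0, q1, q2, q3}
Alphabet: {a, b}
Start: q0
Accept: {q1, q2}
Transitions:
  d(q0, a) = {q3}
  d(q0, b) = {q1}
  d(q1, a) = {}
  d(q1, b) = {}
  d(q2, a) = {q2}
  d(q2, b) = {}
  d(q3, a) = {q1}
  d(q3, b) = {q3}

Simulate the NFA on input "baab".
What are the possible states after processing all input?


Start: {q0}
  --b--> {q1}
  --a--> {}
  --a--> {}
  --b--> {}

{} (empty set, no valid transitions)


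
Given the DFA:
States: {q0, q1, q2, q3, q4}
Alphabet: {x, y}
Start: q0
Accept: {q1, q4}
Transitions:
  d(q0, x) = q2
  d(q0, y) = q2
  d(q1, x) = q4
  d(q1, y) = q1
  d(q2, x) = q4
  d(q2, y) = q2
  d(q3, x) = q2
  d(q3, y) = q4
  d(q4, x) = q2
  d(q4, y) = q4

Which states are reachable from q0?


BFS from q0:
  layer 0: {q0}
  layer 1: {q2}
  layer 2: {q4}

{q0, q2, q4}


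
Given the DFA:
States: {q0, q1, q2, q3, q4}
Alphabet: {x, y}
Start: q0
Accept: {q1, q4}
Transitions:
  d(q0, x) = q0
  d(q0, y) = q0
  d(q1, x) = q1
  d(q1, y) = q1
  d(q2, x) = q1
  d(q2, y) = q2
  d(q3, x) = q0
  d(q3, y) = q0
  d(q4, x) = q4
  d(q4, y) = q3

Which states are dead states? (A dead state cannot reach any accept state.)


Forward reachability from each state:
  q0 -> reaches {q0}, no accept state (dead)
  q1 -> reaches accept state q1 (live)
  q2 -> reaches accept state q1 (live)
  q3 -> reaches {q0, q3}, no accept state (dead)
  q4 -> reaches accept state q4 (live)

{q0, q3}


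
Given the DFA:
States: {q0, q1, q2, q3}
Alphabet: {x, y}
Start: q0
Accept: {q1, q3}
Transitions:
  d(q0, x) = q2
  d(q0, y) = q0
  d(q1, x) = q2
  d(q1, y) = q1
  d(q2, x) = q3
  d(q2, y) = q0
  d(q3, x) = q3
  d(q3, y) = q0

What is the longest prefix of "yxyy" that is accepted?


Run the DFA, marking each prefix where the state is accepting:
  "" -> q0 [reject]
  "y" -> q0 [reject]
  "yx" -> q2 [reject]
  "yxy" -> q0 [reject]
  "yxyy" -> q0 [reject]

No prefix is accepted


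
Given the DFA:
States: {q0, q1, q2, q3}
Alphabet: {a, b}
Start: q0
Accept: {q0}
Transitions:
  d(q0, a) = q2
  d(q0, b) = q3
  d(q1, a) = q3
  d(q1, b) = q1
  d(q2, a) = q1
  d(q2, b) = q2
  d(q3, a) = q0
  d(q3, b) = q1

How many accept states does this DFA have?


Accept states listed: {q0}
Counting: q0(1)

1


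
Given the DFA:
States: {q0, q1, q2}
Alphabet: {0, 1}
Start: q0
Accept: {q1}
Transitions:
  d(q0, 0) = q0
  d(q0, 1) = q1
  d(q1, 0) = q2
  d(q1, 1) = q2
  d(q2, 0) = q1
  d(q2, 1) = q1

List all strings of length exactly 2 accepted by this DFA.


All strings of length 2: 4 total
Accepted: 1

"01"


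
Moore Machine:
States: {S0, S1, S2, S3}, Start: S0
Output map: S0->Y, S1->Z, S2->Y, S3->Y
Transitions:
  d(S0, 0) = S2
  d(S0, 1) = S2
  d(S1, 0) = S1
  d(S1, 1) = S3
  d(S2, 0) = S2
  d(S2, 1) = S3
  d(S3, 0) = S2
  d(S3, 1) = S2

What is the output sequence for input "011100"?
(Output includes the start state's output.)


Start: S0 (output Y)
  --0--> S2 (output Y)
  --1--> S3 (output Y)
  --1--> S2 (output Y)
  --1--> S3 (output Y)
  --0--> S2 (output Y)
  --0--> S2 (output Y)

"YYYYYYY"


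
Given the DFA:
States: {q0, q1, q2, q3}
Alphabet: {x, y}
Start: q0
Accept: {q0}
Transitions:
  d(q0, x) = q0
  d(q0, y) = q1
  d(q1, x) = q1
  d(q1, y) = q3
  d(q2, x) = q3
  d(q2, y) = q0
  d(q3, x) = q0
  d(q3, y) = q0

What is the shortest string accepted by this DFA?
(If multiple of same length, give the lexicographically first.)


BFS by string length (lex-first path to each state shown):
  len 0: q0<-""
Found accept state at length 0.

"" (empty string)


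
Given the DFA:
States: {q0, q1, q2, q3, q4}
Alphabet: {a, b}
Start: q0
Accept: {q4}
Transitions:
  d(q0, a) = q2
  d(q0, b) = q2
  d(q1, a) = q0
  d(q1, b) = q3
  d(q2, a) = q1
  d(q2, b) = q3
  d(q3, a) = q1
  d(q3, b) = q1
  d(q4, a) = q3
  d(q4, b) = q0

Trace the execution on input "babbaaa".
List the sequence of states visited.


Input: babbaaa
d(q0, b) = q2
d(q2, a) = q1
d(q1, b) = q3
d(q3, b) = q1
d(q1, a) = q0
d(q0, a) = q2
d(q2, a) = q1


q0 -> q2 -> q1 -> q3 -> q1 -> q0 -> q2 -> q1


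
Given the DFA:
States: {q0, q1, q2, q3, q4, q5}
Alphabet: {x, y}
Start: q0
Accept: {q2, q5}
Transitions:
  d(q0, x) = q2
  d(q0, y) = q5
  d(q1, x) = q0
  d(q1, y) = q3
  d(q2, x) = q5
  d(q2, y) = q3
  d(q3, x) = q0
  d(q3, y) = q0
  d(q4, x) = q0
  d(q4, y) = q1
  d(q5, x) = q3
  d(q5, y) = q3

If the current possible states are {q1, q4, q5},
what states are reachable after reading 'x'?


Apply transition on 'x' from each current state:
  d(q1, x) = q0
  d(q4, x) = q0
  d(q5, x) = q3

{q0, q3}


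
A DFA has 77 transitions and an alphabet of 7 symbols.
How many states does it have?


Each state has exactly one transition per symbol.
states = transitions / |alphabet| = 77 / 7 = 11

11


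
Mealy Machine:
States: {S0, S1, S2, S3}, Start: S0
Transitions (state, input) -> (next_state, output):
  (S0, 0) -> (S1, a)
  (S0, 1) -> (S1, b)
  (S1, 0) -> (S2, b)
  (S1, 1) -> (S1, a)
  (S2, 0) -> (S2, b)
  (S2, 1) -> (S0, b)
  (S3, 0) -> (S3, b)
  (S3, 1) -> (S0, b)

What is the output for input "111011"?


Step-by-step:
  (S0, 1) -> (S1, b)
  (S1, 1) -> (S1, a)
  (S1, 1) -> (S1, a)
  (S1, 0) -> (S2, b)
  (S2, 1) -> (S0, b)
  (S0, 1) -> (S1, b)

"baabbb"


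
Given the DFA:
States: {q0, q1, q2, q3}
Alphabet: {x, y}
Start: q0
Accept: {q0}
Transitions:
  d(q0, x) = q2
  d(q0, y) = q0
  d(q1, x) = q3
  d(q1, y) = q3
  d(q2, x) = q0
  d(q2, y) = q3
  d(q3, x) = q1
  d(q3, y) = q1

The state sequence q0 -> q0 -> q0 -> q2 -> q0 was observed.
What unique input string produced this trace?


Trace back each transition to find the symbol:
  q0 --[y]--> q0
  q0 --[y]--> q0
  q0 --[x]--> q2
  q2 --[x]--> q0

"yyxx"


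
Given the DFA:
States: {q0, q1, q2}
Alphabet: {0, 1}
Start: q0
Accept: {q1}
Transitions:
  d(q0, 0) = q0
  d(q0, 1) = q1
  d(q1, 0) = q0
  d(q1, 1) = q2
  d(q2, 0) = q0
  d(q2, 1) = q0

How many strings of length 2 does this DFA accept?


Enumerating all length-2 strings:
  "00" -> q0 [reject]
  "01" -> q1 [accept]
  "10" -> q0 [reject]
  "11" -> q2 [reject]

1 out of 4


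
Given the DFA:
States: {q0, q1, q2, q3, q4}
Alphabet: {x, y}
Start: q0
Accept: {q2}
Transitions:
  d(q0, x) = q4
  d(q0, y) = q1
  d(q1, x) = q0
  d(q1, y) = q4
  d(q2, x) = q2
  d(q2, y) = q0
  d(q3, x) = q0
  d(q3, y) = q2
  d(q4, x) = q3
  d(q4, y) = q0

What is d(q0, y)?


Looking up transition d(q0, y)

q1


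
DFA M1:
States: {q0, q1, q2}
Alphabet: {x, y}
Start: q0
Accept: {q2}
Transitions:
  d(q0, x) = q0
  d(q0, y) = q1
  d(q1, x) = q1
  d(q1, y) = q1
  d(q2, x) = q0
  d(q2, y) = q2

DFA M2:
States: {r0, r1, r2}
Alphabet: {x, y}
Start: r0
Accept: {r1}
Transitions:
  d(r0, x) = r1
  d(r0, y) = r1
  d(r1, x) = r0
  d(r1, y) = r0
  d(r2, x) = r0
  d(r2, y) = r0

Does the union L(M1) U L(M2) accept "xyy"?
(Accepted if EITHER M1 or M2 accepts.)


M1: final=q1 accepted=False
M2: final=r1 accepted=True

Yes, union accepts


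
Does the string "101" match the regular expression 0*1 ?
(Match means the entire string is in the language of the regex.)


|string| = 3; first = '1'; last = '1'

No, "101" does not match 0*1


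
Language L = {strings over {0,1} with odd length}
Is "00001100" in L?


length = 8; 8 mod 2 = 0

No, "00001100" is not in L


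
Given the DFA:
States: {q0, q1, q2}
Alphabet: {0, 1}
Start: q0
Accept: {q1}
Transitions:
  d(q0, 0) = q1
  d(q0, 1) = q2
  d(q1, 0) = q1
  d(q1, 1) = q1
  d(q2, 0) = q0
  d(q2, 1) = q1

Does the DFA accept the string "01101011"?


Trace: q0 -> q1 -> q1 -> q1 -> q1 -> q1 -> q1 -> q1 -> q1
Final state: q1
Accept states: {q1}

Yes, accepted (final state q1 is an accept state)


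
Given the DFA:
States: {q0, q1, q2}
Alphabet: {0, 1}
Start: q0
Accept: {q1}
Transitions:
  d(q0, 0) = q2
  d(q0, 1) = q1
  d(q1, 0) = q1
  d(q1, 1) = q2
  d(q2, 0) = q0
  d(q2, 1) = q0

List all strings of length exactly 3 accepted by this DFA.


All strings of length 3: 8 total
Accepted: 3

"001", "011", "100"


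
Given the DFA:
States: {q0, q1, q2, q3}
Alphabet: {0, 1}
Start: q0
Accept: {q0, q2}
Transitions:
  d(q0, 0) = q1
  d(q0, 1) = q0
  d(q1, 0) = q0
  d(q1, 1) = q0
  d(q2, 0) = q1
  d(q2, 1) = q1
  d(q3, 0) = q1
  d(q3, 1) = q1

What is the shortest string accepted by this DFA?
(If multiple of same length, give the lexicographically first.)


BFS by string length (lex-first path to each state shown):
  len 0: q0<-""
Found accept state at length 0.

"" (empty string)


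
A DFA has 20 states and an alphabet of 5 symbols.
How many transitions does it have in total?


Each state has exactly one transition per symbol.
20 * 5 = 100

100


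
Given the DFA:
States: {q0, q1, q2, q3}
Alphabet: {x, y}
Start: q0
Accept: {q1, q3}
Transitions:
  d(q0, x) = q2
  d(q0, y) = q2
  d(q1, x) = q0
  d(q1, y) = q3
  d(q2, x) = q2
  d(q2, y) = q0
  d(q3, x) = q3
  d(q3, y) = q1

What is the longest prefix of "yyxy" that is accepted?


Run the DFA, marking each prefix where the state is accepting:
  "" -> q0 [reject]
  "y" -> q2 [reject]
  "yy" -> q0 [reject]
  "yyx" -> q2 [reject]
  "yyxy" -> q0 [reject]

No prefix is accepted


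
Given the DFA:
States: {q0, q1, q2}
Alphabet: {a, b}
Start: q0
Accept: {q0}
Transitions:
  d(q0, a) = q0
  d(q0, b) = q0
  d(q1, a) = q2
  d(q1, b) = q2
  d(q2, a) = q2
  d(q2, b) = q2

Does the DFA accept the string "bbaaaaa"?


Trace: q0 -> q0 -> q0 -> q0 -> q0 -> q0 -> q0 -> q0
Final state: q0
Accept states: {q0}

Yes, accepted (final state q0 is an accept state)


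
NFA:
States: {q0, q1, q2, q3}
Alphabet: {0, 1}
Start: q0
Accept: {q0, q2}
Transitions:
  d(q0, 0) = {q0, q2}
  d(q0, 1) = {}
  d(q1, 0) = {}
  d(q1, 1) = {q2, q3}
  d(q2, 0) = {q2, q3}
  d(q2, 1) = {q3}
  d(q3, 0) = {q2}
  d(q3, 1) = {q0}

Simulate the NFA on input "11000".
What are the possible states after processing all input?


Start: {q0}
  --1--> {}
  --1--> {}
  --0--> {}
  --0--> {}
  --0--> {}

{} (empty set, no valid transitions)


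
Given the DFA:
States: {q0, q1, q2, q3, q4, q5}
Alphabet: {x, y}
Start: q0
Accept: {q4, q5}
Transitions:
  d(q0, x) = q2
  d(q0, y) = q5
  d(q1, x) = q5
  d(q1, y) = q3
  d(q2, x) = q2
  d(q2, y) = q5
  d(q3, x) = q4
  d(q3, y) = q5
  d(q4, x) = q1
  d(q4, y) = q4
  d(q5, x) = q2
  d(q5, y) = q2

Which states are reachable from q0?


BFS from q0:
  layer 0: {q0}
  layer 1: {q2, q5}

{q0, q2, q5}


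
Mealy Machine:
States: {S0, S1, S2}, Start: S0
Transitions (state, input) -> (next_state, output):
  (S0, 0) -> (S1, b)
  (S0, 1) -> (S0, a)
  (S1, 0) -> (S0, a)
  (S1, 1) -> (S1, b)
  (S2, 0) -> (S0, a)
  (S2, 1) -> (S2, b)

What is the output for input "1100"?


Step-by-step:
  (S0, 1) -> (S0, a)
  (S0, 1) -> (S0, a)
  (S0, 0) -> (S1, b)
  (S1, 0) -> (S0, a)

"aaba"


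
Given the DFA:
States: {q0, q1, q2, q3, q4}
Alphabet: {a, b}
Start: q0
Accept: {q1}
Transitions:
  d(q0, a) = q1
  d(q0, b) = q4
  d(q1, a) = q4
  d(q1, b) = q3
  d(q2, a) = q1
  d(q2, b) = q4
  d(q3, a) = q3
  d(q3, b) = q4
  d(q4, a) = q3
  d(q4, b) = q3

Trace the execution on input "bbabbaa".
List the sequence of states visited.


Input: bbabbaa
d(q0, b) = q4
d(q4, b) = q3
d(q3, a) = q3
d(q3, b) = q4
d(q4, b) = q3
d(q3, a) = q3
d(q3, a) = q3


q0 -> q4 -> q3 -> q3 -> q4 -> q3 -> q3 -> q3


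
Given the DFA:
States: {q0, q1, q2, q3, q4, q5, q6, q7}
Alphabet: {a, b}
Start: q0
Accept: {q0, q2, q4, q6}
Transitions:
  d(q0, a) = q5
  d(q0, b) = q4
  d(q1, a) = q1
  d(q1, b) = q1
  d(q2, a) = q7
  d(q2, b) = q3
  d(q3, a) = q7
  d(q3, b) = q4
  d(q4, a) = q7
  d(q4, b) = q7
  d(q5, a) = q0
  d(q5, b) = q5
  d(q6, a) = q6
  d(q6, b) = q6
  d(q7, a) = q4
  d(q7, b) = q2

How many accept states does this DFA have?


Accept states listed: {q0, q2, q4, q6}
Counting: q0(1) q2(2) q4(3) q6(4)

4


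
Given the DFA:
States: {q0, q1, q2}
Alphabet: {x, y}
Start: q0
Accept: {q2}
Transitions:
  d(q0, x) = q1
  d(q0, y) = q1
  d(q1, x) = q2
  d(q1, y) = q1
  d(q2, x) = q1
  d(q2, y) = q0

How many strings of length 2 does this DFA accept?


Enumerating all length-2 strings:
  "xx" -> q2 [accept]
  "xy" -> q1 [reject]
  "yx" -> q2 [accept]
  "yy" -> q1 [reject]

2 out of 4


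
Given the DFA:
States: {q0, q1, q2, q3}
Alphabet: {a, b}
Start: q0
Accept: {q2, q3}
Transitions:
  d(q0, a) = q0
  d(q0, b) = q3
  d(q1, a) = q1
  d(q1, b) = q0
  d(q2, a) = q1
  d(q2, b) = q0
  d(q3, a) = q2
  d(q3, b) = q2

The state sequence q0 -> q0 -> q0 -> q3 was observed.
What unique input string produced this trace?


Trace back each transition to find the symbol:
  q0 --[a]--> q0
  q0 --[a]--> q0
  q0 --[b]--> q3

"aab"


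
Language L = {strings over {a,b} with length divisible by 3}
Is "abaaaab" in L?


length = 7; 7 mod 3 = 1

No, "abaaaab" is not in L


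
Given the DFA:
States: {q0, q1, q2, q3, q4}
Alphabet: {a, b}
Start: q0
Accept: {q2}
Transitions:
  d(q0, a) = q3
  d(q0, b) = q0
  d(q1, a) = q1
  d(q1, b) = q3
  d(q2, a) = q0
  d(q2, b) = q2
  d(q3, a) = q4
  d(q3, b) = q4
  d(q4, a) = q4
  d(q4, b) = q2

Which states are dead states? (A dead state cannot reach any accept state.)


Forward reachability from each state:
  q0 -> reaches accept state q2 (live)
  q1 -> reaches accept state q2 (live)
  q2 -> reaches accept state q2 (live)
  q3 -> reaches accept state q2 (live)
  q4 -> reaches accept state q2 (live)

None (all states can reach an accept state)


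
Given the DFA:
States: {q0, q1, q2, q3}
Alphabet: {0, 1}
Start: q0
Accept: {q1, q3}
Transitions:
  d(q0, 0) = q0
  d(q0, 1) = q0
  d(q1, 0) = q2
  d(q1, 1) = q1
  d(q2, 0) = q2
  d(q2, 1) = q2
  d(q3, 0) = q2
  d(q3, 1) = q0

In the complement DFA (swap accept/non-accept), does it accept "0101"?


Trace: q0 -> q0 -> q0 -> q0 -> q0
Final: q0
Original accept: {q1, q3}
Complement: q0 is not in original accept

Yes, complement accepts (original rejects)


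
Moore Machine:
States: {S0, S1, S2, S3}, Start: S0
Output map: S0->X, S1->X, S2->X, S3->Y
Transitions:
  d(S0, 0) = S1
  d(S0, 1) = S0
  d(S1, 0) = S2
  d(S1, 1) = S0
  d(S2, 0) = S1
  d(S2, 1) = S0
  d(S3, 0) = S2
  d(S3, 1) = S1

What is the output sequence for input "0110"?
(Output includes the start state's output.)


Start: S0 (output X)
  --0--> S1 (output X)
  --1--> S0 (output X)
  --1--> S0 (output X)
  --0--> S1 (output X)

"XXXXX"


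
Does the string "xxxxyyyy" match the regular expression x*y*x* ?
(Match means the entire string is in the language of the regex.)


|string| = 8; first = 'x'; last = 'y'

Yes, "xxxxyyyy" matches x*y*x*


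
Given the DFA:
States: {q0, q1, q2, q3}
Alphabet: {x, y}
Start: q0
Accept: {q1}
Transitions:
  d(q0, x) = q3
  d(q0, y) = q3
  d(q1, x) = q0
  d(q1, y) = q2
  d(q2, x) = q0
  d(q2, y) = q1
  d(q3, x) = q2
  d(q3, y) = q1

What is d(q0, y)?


Looking up transition d(q0, y)

q3


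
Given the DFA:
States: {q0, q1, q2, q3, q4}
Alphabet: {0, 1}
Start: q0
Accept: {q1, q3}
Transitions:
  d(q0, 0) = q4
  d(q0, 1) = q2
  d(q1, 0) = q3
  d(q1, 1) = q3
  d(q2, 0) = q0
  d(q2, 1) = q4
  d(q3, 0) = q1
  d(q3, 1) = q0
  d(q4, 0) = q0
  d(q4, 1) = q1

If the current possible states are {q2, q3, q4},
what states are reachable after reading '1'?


Apply transition on '1' from each current state:
  d(q2, 1) = q4
  d(q3, 1) = q0
  d(q4, 1) = q1

{q0, q1, q4}


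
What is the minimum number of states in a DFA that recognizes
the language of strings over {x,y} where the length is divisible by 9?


States track (length) mod 9.
Need 9 states: one per remainder 0..8; accept = remainder 0.

9


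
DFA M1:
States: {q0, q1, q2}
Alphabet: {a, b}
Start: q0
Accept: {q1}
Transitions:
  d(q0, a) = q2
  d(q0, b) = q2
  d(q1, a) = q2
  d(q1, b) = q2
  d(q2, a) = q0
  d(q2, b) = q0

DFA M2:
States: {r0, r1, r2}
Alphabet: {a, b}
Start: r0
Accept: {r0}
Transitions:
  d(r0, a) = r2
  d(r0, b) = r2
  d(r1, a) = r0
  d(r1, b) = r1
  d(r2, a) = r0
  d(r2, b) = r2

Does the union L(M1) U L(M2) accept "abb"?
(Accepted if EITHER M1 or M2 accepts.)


M1: final=q2 accepted=False
M2: final=r2 accepted=False

No, union rejects (neither accepts)


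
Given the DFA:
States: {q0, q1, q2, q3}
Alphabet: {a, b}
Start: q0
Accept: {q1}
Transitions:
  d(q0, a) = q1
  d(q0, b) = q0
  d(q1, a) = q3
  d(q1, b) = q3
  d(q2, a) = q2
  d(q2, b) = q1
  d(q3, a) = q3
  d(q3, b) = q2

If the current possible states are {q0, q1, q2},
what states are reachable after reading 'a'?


Apply transition on 'a' from each current state:
  d(q0, a) = q1
  d(q1, a) = q3
  d(q2, a) = q2

{q1, q2, q3}


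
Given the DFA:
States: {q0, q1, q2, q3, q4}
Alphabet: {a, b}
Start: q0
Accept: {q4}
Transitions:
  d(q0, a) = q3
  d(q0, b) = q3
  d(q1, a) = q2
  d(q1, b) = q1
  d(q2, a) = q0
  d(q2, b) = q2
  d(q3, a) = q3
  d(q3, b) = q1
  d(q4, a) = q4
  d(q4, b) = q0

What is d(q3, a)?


Looking up transition d(q3, a)

q3


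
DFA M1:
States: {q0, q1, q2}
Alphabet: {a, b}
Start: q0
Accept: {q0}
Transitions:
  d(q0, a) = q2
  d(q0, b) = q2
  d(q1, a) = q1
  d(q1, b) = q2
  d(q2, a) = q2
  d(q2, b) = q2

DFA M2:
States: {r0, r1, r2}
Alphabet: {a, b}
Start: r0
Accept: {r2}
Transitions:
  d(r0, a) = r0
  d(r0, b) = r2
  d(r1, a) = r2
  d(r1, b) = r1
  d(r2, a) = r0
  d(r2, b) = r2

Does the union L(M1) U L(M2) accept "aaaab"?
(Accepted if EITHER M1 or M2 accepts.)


M1: final=q2 accepted=False
M2: final=r2 accepted=True

Yes, union accepts


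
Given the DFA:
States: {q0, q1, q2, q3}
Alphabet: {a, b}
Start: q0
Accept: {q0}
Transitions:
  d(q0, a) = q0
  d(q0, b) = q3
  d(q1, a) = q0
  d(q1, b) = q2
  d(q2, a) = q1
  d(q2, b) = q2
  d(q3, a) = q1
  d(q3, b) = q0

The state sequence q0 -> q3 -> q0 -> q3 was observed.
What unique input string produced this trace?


Trace back each transition to find the symbol:
  q0 --[b]--> q3
  q3 --[b]--> q0
  q0 --[b]--> q3

"bbb"


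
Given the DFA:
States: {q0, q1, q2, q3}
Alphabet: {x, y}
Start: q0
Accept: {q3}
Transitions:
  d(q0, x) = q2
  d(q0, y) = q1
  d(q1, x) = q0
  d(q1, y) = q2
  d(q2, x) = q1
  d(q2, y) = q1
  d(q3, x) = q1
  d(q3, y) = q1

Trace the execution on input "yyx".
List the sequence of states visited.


Input: yyx
d(q0, y) = q1
d(q1, y) = q2
d(q2, x) = q1


q0 -> q1 -> q2 -> q1


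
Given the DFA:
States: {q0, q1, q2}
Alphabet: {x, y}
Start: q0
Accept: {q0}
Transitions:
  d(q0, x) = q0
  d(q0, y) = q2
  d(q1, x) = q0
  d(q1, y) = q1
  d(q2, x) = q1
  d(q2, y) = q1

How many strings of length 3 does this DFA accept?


Enumerating all length-3 strings:
  "xxx" -> q0 [accept]
  "xxy" -> q2 [reject]
  "xyx" -> q1 [reject]
  "xyy" -> q1 [reject]
  "yxx" -> q0 [accept]
  "yxy" -> q1 [reject]
  "yyx" -> q0 [accept]
  "yyy" -> q1 [reject]

3 out of 8


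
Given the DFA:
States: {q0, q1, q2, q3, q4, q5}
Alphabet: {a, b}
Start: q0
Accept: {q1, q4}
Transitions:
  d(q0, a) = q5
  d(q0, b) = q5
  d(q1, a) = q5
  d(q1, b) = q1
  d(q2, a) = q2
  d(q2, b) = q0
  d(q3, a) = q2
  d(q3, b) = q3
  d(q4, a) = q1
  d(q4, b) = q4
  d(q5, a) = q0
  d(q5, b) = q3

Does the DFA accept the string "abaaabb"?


Trace: q0 -> q5 -> q3 -> q2 -> q2 -> q2 -> q0 -> q5
Final state: q5
Accept states: {q1, q4}

No, rejected (final state q5 is not an accept state)


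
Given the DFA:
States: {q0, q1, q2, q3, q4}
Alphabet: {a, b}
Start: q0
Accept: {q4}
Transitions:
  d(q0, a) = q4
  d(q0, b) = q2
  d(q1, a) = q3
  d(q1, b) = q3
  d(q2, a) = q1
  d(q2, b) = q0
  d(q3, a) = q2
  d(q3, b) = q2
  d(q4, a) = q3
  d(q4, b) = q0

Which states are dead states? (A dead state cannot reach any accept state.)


Forward reachability from each state:
  q0 -> reaches accept state q4 (live)
  q1 -> reaches accept state q4 (live)
  q2 -> reaches accept state q4 (live)
  q3 -> reaches accept state q4 (live)
  q4 -> reaches accept state q4 (live)

None (all states can reach an accept state)


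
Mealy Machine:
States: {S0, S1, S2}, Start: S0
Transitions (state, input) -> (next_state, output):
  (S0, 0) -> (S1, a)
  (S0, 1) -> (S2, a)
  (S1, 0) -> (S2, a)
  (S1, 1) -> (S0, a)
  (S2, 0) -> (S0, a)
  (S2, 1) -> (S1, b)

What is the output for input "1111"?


Step-by-step:
  (S0, 1) -> (S2, a)
  (S2, 1) -> (S1, b)
  (S1, 1) -> (S0, a)
  (S0, 1) -> (S2, a)

"abaa"


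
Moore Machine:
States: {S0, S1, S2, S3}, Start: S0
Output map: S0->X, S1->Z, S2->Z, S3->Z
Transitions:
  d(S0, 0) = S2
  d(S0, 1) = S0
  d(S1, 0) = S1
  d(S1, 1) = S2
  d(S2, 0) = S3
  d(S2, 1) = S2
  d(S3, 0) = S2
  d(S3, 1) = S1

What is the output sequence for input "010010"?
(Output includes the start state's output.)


Start: S0 (output X)
  --0--> S2 (output Z)
  --1--> S2 (output Z)
  --0--> S3 (output Z)
  --0--> S2 (output Z)
  --1--> S2 (output Z)
  --0--> S3 (output Z)

"XZZZZZZ"


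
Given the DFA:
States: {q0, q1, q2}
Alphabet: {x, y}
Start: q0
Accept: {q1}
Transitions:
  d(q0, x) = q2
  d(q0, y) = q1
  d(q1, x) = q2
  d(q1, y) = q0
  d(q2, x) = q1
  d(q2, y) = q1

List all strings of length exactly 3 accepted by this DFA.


All strings of length 3: 8 total
Accepted: 3

"yxx", "yxy", "yyy"


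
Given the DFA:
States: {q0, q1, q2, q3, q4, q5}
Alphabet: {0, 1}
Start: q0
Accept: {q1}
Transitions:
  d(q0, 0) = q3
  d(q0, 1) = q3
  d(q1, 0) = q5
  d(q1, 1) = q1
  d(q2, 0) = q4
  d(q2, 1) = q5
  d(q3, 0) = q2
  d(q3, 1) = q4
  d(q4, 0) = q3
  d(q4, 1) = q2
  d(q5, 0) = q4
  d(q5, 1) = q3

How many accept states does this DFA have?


Accept states listed: {q1}
Counting: q1(1)

1


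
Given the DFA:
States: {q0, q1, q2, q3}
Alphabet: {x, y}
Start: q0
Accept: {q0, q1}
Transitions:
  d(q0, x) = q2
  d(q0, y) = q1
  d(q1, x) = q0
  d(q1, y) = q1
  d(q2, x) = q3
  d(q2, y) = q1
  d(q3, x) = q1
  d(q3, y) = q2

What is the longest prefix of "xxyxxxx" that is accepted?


Run the DFA, marking each prefix where the state is accepting:
  "" -> q0 [accept]
  "x" -> q2 [reject]
  "xx" -> q3 [reject]
  "xxy" -> q2 [reject]
  "xxyx" -> q3 [reject]
  "xxyxx" -> q1 [accept]
  "xxyxxx" -> q0 [accept]
  "xxyxxxx" -> q2 [reject]

"xxyxxx"


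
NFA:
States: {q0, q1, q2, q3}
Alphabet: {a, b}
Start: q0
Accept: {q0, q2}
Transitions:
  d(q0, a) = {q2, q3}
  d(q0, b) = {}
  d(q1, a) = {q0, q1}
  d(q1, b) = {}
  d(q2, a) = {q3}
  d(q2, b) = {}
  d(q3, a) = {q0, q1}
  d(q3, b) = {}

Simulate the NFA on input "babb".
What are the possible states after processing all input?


Start: {q0}
  --b--> {}
  --a--> {}
  --b--> {}
  --b--> {}

{} (empty set, no valid transitions)


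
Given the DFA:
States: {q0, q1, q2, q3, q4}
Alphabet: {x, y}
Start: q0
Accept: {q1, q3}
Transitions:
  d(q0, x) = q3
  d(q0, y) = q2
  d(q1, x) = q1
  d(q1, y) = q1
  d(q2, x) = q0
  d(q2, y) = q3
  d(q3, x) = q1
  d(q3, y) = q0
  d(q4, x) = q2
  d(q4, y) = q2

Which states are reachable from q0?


BFS from q0:
  layer 0: {q0}
  layer 1: {q2, q3}
  layer 2: {q1}

{q0, q1, q2, q3}


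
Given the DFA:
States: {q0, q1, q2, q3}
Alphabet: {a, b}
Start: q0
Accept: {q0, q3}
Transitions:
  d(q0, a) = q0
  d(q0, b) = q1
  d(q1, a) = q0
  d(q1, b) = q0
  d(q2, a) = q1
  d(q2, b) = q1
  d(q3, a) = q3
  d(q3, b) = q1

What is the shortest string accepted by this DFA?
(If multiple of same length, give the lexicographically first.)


BFS by string length (lex-first path to each state shown):
  len 0: q0<-""
Found accept state at length 0.

"" (empty string)


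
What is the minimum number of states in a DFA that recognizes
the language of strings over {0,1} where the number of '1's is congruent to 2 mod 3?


States track (count of '1') mod 3.
Need 3 states: one per remainder 0..2; accept = remainder 2.

3


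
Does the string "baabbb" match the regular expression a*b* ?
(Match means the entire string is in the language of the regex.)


|string| = 6; first = 'b'; last = 'b'

No, "baabbb" does not match a*b*


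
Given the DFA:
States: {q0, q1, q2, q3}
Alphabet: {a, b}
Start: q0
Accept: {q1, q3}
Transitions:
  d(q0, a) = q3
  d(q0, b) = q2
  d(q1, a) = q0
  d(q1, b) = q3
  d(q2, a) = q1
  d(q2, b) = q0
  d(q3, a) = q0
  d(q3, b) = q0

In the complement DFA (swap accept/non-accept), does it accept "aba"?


Trace: q0 -> q3 -> q0 -> q3
Final: q3
Original accept: {q1, q3}
Complement: q3 is in original accept

No, complement rejects (original accepts)


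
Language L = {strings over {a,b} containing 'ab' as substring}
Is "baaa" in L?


'ab' does not occur

No, "baaa" is not in L


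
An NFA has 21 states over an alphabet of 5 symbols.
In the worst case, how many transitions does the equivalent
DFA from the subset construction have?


Subset construction: one DFA state per subset of NFA states = 2^21 = 2097152 states.
Each DFA state has 5 outgoing transitions: 2097152 * 5 = 10485760

10485760


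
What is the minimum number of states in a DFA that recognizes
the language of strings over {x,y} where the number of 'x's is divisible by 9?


States track (count of 'x') mod 9.
Need 9 states: one per remainder 0..8; accept = remainder 0.

9


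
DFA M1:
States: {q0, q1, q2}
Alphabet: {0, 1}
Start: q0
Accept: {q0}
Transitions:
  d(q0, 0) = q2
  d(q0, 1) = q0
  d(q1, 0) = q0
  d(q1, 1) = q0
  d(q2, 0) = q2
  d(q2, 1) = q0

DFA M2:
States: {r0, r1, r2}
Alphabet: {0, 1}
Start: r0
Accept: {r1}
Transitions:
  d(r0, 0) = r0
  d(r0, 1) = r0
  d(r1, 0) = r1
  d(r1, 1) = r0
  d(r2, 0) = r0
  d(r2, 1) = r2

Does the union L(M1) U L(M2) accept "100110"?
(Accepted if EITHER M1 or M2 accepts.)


M1: final=q2 accepted=False
M2: final=r0 accepted=False

No, union rejects (neither accepts)


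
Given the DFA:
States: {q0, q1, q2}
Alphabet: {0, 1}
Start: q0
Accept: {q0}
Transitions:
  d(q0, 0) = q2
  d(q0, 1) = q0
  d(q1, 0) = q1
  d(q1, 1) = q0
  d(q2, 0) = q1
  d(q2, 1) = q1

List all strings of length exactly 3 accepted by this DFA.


All strings of length 3: 8 total
Accepted: 3

"001", "011", "111"


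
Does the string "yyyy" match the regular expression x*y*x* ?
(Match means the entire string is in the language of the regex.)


|string| = 4; first = 'y'; last = 'y'

Yes, "yyyy" matches x*y*x*


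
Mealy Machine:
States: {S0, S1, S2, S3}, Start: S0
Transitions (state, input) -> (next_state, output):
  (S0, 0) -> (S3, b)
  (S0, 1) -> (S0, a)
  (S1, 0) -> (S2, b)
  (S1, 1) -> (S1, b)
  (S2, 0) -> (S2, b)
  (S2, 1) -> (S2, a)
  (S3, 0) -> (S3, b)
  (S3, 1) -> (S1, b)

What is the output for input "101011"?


Step-by-step:
  (S0, 1) -> (S0, a)
  (S0, 0) -> (S3, b)
  (S3, 1) -> (S1, b)
  (S1, 0) -> (S2, b)
  (S2, 1) -> (S2, a)
  (S2, 1) -> (S2, a)

"abbbaa"


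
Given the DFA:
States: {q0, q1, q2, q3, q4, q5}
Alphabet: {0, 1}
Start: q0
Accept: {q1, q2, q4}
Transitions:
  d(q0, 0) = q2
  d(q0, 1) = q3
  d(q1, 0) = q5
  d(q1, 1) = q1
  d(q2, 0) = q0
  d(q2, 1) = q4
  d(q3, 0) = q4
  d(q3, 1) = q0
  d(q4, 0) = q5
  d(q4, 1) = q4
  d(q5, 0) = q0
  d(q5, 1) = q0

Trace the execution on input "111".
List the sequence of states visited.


Input: 111
d(q0, 1) = q3
d(q3, 1) = q0
d(q0, 1) = q3


q0 -> q3 -> q0 -> q3


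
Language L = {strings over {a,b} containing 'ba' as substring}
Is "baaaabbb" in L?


'ba' occurs at index 0

Yes, "baaaabbb" is in L


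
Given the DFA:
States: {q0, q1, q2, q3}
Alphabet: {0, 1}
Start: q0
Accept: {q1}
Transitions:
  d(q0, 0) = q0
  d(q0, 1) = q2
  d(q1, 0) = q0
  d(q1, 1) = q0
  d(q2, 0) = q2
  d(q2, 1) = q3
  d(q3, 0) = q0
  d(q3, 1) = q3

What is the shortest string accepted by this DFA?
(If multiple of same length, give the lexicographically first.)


BFS by string length (lex-first path to each state shown):
  len 0: q0<-""
  len 1: q0<-"0", q2<-"1"
  len 2: q0<-"00", q2<-"01", q3<-"11"
  len 3: q0<-"000", q2<-"001", q3<-"011"
  len 4: q0<-"0000", q2<-"0001", q3<-"0011"
  len 5: q0<-"00000", q2<-"00001", q3<-"00011"
  len 6: q0<-"000000", q2<-"000001", q3<-"000011"
  len 7: q0<-"0000000", q2<-"0000001", q3<-"0000011"
  len 8: q0<-"00000000", q2<-"00000001", q3<-"00000011"

No string accepted (empty language)


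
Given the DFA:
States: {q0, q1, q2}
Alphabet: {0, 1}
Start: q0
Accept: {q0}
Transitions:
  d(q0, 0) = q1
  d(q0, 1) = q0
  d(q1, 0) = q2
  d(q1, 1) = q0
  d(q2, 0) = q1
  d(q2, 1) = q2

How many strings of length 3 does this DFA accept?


Enumerating all length-3 strings:
  "000" -> q1 [reject]
  "001" -> q2 [reject]
  "010" -> q1 [reject]
  "011" -> q0 [accept]
  "100" -> q2 [reject]
  "101" -> q0 [accept]
  "110" -> q1 [reject]
  "111" -> q0 [accept]

3 out of 8


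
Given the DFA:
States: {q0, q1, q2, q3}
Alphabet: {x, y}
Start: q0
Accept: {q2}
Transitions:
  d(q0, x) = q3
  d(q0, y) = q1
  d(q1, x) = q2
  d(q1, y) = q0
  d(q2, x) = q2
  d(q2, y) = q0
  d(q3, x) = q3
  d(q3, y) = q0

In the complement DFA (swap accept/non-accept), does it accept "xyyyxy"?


Trace: q0 -> q3 -> q0 -> q1 -> q0 -> q3 -> q0
Final: q0
Original accept: {q2}
Complement: q0 is not in original accept

Yes, complement accepts (original rejects)


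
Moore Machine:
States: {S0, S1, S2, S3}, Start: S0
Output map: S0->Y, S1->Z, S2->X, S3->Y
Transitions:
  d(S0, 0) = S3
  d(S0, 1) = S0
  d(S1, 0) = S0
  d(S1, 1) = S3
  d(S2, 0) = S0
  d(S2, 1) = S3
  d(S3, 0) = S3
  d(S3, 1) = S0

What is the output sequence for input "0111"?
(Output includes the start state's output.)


Start: S0 (output Y)
  --0--> S3 (output Y)
  --1--> S0 (output Y)
  --1--> S0 (output Y)
  --1--> S0 (output Y)

"YYYYY"


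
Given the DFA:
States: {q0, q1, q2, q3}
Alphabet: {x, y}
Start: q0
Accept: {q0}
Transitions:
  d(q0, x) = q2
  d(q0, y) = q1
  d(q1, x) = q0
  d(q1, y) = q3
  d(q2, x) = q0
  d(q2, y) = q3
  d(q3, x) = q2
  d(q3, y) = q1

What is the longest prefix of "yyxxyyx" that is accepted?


Run the DFA, marking each prefix where the state is accepting:
  "" -> q0 [accept]
  "y" -> q1 [reject]
  "yy" -> q3 [reject]
  "yyx" -> q2 [reject]
  "yyxx" -> q0 [accept]
  "yyxxy" -> q1 [reject]
  "yyxxyy" -> q3 [reject]
  "yyxxyyx" -> q2 [reject]

"yyxx"


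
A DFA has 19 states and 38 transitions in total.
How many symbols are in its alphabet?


Each state has exactly one transition per symbol.
|alphabet| = transitions / states = 38 / 19 = 2

2


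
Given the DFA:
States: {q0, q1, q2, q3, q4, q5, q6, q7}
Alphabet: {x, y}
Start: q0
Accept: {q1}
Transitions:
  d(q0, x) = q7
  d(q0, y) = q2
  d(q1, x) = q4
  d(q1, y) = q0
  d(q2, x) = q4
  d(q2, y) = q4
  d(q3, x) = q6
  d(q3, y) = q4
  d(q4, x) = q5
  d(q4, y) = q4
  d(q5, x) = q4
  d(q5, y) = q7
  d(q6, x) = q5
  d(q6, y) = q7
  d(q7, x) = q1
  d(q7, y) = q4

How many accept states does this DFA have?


Accept states listed: {q1}
Counting: q1(1)

1


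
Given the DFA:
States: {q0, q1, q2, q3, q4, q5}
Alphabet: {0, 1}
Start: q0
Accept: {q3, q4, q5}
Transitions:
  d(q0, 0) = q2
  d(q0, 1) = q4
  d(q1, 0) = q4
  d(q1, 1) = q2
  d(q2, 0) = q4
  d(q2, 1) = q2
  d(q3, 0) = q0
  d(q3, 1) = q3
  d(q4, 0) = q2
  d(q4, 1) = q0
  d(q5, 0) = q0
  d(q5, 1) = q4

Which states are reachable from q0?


BFS from q0:
  layer 0: {q0}
  layer 1: {q2, q4}

{q0, q2, q4}


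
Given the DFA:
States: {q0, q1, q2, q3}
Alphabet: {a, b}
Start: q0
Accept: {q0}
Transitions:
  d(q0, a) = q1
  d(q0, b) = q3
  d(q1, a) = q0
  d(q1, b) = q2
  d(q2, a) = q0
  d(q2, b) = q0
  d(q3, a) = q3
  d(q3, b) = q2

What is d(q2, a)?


Looking up transition d(q2, a)

q0


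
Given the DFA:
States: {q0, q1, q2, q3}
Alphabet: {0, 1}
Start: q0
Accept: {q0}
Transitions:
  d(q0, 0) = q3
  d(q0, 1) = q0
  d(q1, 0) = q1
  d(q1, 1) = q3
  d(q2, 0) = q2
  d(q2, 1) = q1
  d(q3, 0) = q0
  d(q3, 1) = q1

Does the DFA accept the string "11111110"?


Trace: q0 -> q0 -> q0 -> q0 -> q0 -> q0 -> q0 -> q0 -> q3
Final state: q3
Accept states: {q0}

No, rejected (final state q3 is not an accept state)


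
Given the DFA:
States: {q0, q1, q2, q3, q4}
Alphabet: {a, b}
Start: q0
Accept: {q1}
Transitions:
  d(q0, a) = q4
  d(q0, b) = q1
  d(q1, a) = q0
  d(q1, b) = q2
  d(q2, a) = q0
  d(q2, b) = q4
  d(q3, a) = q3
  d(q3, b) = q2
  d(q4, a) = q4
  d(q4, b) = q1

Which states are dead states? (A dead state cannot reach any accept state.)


Forward reachability from each state:
  q0 -> reaches accept state q1 (live)
  q1 -> reaches accept state q1 (live)
  q2 -> reaches accept state q1 (live)
  q3 -> reaches accept state q1 (live)
  q4 -> reaches accept state q1 (live)

None (all states can reach an accept state)


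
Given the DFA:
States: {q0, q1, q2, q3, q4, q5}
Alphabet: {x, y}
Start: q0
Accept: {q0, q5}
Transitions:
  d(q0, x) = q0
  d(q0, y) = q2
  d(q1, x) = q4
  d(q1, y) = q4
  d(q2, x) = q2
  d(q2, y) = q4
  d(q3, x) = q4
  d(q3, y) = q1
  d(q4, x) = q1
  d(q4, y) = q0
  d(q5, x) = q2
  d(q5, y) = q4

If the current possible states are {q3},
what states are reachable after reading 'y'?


Apply transition on 'y' from each current state:
  d(q3, y) = q1

{q1}


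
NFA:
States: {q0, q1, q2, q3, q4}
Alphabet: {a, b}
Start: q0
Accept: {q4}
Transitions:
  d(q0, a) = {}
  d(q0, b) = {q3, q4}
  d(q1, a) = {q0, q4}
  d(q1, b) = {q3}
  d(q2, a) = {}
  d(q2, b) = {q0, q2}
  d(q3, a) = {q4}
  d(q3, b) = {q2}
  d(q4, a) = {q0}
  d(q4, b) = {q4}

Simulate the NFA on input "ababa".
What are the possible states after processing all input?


Start: {q0}
  --a--> {}
  --b--> {}
  --a--> {}
  --b--> {}
  --a--> {}

{} (empty set, no valid transitions)


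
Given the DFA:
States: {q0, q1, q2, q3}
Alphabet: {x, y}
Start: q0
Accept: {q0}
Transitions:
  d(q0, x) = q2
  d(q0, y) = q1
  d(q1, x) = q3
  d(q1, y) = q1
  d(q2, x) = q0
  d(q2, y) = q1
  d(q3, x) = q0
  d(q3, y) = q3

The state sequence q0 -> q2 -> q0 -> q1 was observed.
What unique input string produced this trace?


Trace back each transition to find the symbol:
  q0 --[x]--> q2
  q2 --[x]--> q0
  q0 --[y]--> q1

"xxy"


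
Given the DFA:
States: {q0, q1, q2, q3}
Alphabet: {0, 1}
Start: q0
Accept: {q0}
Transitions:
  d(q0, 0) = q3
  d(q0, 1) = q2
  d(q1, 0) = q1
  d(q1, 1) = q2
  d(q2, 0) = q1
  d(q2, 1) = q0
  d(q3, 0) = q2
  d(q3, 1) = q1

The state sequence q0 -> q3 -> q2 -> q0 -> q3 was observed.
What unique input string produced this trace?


Trace back each transition to find the symbol:
  q0 --[0]--> q3
  q3 --[0]--> q2
  q2 --[1]--> q0
  q0 --[0]--> q3

"0010"


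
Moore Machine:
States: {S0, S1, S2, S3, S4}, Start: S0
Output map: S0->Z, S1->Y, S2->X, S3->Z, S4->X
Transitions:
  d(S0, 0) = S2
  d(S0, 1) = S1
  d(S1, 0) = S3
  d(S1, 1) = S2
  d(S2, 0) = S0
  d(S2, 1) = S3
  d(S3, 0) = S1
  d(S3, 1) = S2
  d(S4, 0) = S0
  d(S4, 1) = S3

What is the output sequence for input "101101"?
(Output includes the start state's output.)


Start: S0 (output Z)
  --1--> S1 (output Y)
  --0--> S3 (output Z)
  --1--> S2 (output X)
  --1--> S3 (output Z)
  --0--> S1 (output Y)
  --1--> S2 (output X)

"ZYZXZYX"


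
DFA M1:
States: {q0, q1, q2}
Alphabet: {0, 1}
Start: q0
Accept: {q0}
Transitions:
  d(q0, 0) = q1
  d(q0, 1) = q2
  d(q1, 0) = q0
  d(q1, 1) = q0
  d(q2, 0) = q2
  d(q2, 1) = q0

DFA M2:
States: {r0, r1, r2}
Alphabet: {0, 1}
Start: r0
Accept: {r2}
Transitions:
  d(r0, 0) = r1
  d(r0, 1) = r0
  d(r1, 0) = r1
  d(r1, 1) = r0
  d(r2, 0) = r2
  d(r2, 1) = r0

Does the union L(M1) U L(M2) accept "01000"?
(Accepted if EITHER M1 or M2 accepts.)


M1: final=q1 accepted=False
M2: final=r1 accepted=False

No, union rejects (neither accepts)


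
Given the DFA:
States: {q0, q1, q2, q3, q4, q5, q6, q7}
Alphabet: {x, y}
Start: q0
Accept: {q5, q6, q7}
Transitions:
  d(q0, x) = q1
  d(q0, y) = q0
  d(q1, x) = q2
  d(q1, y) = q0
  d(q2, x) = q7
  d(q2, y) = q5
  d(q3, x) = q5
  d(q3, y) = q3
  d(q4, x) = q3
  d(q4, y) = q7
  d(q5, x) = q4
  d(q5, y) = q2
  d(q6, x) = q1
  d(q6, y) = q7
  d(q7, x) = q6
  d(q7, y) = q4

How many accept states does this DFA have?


Accept states listed: {q5, q6, q7}
Counting: q5(1) q6(2) q7(3)

3


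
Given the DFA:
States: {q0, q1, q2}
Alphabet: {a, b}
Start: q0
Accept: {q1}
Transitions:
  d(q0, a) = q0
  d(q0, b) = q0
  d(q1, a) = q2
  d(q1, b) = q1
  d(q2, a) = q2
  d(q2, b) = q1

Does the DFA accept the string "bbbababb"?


Trace: q0 -> q0 -> q0 -> q0 -> q0 -> q0 -> q0 -> q0 -> q0
Final state: q0
Accept states: {q1}

No, rejected (final state q0 is not an accept state)


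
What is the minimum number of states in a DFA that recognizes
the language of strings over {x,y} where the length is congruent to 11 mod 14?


States track (length) mod 14.
Need 14 states: one per remainder 0..13; accept = remainder 11.

14


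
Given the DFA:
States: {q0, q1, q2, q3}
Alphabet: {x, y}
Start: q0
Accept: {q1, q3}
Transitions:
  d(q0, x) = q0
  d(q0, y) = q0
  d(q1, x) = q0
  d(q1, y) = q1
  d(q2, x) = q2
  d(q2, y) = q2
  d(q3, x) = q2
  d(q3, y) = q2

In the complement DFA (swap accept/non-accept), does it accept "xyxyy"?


Trace: q0 -> q0 -> q0 -> q0 -> q0 -> q0
Final: q0
Original accept: {q1, q3}
Complement: q0 is not in original accept

Yes, complement accepts (original rejects)


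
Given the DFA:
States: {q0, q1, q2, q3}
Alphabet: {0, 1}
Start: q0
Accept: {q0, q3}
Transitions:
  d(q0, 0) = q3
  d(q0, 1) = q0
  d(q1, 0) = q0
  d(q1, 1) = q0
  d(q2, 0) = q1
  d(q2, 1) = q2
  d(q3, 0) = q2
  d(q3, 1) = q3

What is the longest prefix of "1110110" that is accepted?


Run the DFA, marking each prefix where the state is accepting:
  "" -> q0 [accept]
  "1" -> q0 [accept]
  "11" -> q0 [accept]
  "111" -> q0 [accept]
  "1110" -> q3 [accept]
  "11101" -> q3 [accept]
  "111011" -> q3 [accept]
  "1110110" -> q2 [reject]

"111011"


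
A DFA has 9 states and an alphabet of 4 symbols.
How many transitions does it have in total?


Each state has exactly one transition per symbol.
9 * 4 = 36

36


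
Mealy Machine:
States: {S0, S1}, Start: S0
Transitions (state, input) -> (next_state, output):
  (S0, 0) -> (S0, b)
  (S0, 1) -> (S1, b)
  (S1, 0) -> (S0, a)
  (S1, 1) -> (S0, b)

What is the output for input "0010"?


Step-by-step:
  (S0, 0) -> (S0, b)
  (S0, 0) -> (S0, b)
  (S0, 1) -> (S1, b)
  (S1, 0) -> (S0, a)

"bbba"


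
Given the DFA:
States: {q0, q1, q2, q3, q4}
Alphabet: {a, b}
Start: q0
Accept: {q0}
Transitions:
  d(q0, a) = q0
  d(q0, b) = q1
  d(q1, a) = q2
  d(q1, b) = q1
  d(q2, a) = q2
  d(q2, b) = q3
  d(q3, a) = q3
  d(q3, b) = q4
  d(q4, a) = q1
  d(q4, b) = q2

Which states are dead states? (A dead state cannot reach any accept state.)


Forward reachability from each state:
  q0 -> reaches accept state q0 (live)
  q1 -> reaches {q1, q2, q3, q4}, no accept state (dead)
  q2 -> reaches {q1, q2, q3, q4}, no accept state (dead)
  q3 -> reaches {q1, q2, q3, q4}, no accept state (dead)
  q4 -> reaches {q1, q2, q3, q4}, no accept state (dead)

{q1, q2, q3, q4}


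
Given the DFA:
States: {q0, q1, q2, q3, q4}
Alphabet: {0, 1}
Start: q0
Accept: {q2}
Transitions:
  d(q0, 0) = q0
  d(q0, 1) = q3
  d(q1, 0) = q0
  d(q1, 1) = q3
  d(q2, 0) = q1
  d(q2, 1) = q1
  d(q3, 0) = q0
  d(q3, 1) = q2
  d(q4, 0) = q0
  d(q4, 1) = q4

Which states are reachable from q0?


BFS from q0:
  layer 0: {q0}
  layer 1: {q3}
  layer 2: {q2}
  layer 3: {q1}

{q0, q1, q2, q3}


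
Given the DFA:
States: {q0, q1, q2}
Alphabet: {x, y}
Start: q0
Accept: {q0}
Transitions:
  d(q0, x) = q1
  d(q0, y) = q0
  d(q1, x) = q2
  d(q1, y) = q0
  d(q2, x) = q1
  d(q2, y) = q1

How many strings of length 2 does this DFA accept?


Enumerating all length-2 strings:
  "xx" -> q2 [reject]
  "xy" -> q0 [accept]
  "yx" -> q1 [reject]
  "yy" -> q0 [accept]

2 out of 4


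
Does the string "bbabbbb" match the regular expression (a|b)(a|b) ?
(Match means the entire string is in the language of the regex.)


|string| = 7; first = 'b'; last = 'b'

No, "bbabbbb" does not match (a|b)(a|b)
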